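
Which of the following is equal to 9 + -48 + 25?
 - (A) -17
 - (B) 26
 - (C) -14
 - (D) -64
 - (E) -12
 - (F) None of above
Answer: C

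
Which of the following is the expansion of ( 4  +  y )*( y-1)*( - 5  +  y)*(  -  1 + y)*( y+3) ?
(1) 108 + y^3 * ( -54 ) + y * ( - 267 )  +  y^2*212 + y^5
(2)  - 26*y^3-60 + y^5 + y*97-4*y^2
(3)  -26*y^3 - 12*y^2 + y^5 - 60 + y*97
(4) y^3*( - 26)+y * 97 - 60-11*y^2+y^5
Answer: 3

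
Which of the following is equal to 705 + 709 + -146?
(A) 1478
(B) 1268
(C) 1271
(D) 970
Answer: B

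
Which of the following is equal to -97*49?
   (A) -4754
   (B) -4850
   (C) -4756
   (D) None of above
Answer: D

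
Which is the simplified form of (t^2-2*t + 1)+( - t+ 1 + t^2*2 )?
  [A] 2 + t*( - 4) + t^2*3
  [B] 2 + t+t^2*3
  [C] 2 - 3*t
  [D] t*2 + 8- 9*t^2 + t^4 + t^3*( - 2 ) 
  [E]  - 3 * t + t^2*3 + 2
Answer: E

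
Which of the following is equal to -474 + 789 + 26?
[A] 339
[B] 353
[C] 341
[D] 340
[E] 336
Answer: C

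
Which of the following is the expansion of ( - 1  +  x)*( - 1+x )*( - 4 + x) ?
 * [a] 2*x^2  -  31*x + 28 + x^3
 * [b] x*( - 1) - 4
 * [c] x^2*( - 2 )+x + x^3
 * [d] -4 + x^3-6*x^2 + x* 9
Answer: d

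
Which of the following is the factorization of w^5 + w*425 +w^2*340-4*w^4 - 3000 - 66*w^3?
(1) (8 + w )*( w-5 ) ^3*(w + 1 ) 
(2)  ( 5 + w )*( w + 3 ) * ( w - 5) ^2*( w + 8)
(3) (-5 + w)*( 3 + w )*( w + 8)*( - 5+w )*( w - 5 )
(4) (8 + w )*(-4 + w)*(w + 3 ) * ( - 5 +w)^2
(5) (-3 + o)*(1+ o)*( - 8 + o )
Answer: 3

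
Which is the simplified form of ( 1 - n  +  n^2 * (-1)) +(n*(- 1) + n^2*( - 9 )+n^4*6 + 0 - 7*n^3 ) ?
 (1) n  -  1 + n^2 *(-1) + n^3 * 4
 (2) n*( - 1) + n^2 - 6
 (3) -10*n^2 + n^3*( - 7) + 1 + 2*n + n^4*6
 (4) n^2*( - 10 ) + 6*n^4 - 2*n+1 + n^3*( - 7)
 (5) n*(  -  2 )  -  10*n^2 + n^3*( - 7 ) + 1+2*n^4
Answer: 4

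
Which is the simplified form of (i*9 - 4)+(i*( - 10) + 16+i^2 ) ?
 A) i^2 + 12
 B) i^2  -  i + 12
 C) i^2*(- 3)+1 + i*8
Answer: B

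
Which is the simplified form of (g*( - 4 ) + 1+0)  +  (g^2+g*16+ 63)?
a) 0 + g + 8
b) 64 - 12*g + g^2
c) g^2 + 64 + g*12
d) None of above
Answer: c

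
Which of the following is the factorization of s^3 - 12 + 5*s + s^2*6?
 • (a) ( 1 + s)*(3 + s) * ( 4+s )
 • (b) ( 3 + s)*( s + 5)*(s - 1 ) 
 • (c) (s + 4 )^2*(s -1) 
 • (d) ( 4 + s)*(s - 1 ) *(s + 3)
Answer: d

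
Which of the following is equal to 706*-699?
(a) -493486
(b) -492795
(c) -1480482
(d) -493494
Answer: d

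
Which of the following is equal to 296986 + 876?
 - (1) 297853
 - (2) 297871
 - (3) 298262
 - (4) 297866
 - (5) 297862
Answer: 5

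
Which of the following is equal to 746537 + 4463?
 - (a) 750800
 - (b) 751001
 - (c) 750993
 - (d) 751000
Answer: d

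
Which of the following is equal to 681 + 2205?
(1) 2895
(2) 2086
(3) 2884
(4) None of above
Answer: 4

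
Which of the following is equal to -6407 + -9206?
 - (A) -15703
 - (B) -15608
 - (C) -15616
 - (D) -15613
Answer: D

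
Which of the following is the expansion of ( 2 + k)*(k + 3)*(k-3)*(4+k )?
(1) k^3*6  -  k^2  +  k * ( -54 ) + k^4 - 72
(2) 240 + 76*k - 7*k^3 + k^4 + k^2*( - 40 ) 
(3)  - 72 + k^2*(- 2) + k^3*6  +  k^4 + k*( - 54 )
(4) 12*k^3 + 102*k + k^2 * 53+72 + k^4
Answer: 1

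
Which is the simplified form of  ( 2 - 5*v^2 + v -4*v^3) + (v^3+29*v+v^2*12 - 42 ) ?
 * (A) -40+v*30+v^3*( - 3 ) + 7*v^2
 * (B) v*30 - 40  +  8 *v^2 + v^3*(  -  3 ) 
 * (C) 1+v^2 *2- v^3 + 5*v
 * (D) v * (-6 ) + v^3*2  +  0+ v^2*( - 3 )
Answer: A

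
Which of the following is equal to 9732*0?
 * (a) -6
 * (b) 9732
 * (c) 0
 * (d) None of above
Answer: c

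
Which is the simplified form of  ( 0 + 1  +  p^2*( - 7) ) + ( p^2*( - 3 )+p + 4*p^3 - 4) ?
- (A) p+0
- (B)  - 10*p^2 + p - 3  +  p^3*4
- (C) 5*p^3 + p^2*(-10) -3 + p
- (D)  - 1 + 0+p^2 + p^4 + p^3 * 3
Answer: B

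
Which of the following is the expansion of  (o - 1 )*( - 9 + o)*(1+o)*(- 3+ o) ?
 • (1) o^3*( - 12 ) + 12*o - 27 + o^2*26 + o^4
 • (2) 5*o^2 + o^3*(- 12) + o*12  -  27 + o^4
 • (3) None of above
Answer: 1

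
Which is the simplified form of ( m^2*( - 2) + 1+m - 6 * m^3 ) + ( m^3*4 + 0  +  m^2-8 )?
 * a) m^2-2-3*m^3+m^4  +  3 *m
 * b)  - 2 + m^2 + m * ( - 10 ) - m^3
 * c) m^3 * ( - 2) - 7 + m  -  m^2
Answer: c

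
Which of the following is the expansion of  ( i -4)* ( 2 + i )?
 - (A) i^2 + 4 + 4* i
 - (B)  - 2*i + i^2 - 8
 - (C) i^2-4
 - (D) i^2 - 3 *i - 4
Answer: B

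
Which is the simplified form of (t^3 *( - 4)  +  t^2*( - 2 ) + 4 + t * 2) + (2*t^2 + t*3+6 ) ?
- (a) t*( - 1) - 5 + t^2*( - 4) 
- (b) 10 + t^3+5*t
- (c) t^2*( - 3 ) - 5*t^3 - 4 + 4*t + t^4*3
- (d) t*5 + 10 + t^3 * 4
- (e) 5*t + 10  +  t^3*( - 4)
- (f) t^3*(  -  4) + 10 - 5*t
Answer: e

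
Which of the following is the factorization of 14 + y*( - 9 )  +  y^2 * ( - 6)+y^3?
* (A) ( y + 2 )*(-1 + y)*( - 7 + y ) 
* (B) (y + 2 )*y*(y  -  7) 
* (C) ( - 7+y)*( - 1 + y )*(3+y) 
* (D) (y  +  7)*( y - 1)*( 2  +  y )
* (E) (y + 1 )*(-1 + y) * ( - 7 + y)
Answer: A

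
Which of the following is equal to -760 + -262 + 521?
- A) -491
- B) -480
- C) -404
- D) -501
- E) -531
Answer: D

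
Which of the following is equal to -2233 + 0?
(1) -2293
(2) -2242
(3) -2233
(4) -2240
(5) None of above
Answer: 3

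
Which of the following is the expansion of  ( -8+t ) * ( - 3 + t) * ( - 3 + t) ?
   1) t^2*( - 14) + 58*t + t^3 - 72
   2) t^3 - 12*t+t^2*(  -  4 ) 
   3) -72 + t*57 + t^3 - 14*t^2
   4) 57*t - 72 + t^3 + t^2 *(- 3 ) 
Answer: 3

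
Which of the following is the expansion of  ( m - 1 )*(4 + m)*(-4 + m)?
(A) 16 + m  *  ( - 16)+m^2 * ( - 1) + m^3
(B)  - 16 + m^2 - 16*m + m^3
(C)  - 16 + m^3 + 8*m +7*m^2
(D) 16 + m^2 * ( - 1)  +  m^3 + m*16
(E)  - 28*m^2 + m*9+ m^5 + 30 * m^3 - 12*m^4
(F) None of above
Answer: A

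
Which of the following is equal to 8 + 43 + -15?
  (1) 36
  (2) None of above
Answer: 1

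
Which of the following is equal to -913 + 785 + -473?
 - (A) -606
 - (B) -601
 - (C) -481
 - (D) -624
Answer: B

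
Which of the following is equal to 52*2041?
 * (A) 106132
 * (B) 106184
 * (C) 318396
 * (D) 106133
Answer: A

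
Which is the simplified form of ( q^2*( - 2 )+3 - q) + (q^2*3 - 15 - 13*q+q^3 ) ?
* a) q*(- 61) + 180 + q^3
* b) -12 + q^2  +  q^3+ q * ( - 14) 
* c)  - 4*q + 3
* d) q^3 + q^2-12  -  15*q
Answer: b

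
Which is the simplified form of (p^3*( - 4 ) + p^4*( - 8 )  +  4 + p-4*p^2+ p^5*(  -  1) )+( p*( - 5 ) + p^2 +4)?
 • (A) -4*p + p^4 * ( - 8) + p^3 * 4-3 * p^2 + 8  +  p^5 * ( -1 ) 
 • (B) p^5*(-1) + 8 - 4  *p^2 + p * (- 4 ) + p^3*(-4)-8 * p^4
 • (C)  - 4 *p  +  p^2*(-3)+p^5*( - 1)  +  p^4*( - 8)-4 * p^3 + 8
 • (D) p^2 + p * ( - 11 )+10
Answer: C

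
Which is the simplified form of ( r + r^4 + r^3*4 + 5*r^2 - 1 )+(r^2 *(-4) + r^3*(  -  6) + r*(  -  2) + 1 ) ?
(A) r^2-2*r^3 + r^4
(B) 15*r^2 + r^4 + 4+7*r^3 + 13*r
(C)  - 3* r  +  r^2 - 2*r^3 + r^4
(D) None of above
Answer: D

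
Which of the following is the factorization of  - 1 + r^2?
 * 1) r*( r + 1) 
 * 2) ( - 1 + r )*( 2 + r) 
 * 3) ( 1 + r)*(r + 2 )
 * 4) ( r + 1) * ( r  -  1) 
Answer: 4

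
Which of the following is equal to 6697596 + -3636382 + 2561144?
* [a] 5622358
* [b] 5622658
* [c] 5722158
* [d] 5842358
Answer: a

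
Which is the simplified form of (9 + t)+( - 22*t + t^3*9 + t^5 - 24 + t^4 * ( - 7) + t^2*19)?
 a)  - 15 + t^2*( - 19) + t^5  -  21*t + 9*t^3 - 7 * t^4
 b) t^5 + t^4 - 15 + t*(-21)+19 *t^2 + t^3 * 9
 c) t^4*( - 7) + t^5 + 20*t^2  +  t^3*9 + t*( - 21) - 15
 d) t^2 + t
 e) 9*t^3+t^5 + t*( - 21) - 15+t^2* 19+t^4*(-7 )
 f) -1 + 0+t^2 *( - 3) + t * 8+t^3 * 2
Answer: e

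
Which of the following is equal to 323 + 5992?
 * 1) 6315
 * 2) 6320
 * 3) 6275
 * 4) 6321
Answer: 1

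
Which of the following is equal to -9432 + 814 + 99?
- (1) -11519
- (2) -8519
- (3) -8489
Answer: 2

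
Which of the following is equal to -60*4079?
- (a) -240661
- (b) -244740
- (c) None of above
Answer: b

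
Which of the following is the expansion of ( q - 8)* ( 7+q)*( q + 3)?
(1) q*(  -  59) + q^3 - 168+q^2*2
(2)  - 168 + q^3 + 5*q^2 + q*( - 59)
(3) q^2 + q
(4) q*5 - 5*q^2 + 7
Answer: 1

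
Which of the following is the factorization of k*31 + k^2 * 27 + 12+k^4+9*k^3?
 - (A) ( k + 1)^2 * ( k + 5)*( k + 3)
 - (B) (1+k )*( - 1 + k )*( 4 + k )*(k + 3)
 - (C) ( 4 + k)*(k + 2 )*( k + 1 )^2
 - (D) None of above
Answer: D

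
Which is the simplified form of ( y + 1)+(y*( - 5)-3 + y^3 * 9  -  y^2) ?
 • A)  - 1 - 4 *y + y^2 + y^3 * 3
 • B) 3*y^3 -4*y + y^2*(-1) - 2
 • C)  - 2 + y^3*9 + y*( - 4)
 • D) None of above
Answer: D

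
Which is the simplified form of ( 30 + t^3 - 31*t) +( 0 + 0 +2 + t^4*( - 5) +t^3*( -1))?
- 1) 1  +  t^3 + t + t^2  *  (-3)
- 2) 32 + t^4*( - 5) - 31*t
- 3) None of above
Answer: 2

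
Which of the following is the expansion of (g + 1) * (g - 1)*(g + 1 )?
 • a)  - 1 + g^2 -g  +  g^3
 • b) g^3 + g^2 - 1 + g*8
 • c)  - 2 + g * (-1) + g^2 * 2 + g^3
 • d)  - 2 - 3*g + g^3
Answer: a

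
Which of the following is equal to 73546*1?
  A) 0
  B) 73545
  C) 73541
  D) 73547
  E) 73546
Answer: E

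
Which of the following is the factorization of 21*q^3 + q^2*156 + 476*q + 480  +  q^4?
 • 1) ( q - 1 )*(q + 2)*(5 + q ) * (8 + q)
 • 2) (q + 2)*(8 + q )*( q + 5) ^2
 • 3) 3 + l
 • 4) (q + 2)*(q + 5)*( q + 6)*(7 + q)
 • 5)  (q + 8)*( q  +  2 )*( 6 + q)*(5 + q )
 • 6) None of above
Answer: 5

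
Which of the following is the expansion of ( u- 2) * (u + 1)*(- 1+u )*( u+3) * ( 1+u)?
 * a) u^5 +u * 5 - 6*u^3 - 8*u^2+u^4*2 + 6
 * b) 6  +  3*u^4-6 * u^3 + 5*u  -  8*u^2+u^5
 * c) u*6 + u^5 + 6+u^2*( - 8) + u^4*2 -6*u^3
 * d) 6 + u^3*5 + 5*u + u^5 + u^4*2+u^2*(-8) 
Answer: a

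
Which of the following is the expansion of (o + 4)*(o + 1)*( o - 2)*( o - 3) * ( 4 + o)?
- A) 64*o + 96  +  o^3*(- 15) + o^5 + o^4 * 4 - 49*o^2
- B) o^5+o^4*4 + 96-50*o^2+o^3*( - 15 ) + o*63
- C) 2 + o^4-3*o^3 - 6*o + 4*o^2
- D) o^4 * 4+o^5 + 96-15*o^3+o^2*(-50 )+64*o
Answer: D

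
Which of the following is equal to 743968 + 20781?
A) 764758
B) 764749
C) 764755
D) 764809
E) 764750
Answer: B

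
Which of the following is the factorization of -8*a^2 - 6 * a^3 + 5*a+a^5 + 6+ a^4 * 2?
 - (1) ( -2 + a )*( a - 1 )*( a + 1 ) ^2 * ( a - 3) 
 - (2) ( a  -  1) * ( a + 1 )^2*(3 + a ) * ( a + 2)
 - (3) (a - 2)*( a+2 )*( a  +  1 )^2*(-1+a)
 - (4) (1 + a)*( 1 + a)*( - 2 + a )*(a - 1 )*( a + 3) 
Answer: 4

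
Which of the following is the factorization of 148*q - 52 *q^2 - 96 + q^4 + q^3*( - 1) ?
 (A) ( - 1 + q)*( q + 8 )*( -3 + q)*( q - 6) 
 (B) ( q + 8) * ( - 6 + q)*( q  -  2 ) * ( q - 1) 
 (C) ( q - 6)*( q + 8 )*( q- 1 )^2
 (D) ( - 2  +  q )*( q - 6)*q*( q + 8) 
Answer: B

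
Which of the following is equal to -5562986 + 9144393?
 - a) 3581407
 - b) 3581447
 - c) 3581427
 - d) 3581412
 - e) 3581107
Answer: a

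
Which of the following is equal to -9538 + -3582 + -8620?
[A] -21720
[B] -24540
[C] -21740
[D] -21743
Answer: C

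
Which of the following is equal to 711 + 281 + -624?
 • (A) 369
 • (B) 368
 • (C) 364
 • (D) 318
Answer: B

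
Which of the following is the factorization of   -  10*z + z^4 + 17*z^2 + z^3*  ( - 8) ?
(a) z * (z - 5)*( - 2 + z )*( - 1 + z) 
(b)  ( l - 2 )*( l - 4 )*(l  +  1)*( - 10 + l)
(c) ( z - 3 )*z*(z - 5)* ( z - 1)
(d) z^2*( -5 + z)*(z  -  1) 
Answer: a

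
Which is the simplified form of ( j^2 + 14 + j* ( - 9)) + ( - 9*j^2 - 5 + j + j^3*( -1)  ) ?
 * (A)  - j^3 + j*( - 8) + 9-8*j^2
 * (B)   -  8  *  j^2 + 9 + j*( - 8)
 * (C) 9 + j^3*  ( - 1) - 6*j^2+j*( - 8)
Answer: A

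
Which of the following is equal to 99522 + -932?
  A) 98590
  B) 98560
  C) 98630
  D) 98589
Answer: A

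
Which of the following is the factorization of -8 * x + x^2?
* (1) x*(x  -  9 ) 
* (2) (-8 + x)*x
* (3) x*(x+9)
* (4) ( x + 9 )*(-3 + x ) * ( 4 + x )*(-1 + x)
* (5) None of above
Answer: 2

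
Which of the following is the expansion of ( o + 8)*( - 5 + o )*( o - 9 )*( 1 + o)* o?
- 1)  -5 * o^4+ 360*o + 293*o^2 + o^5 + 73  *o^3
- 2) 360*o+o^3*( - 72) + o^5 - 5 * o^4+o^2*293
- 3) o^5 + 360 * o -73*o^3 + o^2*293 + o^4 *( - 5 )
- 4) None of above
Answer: 3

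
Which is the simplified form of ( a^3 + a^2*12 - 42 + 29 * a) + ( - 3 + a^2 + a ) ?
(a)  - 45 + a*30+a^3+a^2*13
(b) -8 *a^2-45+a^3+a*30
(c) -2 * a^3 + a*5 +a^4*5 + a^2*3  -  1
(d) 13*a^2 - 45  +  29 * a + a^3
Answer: a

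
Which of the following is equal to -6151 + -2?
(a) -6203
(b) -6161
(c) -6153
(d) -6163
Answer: c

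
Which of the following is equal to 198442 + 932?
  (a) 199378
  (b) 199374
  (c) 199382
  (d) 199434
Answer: b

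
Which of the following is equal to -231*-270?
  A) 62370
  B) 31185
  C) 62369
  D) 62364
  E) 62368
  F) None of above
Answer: A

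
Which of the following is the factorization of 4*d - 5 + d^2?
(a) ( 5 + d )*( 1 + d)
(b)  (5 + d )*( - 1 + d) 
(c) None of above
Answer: b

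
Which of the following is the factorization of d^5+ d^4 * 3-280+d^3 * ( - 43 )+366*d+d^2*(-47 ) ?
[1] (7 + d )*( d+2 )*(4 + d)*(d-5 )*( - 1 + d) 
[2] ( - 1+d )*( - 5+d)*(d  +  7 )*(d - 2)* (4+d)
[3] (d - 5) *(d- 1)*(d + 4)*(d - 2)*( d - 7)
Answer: 2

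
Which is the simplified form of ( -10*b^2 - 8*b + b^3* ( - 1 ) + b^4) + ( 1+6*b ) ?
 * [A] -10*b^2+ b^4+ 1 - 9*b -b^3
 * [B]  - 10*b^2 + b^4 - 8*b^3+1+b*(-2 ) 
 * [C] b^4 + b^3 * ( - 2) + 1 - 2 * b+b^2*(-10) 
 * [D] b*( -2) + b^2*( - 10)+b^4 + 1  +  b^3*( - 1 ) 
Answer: D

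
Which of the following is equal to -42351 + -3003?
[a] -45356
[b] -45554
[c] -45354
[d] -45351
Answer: c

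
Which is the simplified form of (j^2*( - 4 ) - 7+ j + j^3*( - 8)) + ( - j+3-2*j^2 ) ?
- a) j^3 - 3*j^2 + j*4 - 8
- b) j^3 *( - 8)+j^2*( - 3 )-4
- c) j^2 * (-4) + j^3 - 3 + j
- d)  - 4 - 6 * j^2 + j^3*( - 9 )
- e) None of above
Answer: e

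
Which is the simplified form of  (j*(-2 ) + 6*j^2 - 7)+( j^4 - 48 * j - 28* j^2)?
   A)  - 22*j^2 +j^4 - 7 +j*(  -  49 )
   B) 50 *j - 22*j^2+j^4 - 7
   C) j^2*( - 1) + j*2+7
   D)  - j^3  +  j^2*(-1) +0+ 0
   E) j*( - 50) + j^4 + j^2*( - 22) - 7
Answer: E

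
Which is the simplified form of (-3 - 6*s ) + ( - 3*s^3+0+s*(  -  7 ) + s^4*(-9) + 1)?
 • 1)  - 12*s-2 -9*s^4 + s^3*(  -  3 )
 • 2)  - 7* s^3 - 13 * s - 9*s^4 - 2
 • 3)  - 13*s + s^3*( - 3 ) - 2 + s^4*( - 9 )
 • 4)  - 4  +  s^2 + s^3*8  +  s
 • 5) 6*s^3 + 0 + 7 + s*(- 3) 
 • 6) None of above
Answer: 3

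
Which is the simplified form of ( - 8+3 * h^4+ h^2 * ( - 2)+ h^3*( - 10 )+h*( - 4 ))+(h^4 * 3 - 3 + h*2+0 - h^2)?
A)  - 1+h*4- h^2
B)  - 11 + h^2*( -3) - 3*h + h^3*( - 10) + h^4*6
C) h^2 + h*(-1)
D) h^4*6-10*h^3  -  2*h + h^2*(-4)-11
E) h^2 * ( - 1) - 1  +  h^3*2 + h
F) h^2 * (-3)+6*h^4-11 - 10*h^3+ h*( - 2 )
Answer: F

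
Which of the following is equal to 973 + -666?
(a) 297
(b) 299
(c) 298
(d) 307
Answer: d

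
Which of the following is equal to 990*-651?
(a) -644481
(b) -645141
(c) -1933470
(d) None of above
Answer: d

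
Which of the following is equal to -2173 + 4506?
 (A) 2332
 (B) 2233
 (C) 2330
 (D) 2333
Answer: D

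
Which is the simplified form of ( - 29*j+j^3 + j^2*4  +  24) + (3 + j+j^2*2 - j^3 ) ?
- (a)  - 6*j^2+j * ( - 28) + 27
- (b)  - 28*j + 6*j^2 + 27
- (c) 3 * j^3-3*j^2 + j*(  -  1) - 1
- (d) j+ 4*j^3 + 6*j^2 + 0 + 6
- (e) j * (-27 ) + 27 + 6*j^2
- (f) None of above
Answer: b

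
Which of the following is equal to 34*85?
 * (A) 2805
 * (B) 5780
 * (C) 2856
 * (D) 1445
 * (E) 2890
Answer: E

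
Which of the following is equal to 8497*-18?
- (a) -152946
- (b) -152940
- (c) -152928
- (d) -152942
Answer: a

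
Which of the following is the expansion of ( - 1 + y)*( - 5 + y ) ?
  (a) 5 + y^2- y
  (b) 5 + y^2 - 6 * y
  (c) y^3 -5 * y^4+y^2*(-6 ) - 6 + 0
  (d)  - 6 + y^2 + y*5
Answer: b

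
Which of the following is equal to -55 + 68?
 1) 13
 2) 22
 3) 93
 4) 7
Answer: 1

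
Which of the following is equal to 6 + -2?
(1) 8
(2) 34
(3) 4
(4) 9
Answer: 3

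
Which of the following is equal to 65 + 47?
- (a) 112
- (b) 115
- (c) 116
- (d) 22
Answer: a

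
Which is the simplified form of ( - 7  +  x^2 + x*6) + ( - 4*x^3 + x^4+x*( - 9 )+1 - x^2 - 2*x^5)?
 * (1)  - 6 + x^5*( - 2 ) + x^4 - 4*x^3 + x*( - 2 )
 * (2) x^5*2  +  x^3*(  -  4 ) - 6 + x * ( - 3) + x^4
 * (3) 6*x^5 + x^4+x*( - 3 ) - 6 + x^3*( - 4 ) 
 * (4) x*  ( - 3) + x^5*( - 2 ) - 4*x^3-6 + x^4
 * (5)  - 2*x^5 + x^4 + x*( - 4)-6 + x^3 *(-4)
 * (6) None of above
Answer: 4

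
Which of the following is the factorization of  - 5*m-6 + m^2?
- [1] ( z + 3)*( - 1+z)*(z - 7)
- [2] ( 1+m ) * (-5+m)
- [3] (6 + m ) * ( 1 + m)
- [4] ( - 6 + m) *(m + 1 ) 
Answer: 4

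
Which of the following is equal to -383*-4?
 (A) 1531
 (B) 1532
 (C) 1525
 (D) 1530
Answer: B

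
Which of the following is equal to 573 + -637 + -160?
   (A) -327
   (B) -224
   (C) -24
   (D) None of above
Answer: B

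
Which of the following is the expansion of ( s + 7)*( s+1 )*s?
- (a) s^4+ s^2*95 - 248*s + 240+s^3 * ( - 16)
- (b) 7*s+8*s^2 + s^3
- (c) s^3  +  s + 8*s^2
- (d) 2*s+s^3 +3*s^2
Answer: b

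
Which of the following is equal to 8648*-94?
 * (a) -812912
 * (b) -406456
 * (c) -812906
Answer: a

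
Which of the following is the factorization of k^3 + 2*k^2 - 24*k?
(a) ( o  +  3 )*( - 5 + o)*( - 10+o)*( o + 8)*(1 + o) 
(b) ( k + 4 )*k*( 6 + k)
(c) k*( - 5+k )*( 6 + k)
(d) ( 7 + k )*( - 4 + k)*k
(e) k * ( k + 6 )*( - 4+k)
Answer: e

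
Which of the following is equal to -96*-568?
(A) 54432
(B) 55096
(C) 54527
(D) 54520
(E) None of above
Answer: E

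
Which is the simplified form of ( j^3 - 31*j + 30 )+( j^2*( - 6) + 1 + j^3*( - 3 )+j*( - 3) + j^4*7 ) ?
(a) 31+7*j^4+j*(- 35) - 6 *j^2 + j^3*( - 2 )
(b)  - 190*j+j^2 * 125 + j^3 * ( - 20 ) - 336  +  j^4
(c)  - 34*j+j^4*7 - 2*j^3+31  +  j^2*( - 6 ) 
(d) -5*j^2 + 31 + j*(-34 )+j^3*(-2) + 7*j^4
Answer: c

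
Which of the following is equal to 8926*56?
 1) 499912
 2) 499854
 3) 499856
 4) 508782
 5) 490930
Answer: 3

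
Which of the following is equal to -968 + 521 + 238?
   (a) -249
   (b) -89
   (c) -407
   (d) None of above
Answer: d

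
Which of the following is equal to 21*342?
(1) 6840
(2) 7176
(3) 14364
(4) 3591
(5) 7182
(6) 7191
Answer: 5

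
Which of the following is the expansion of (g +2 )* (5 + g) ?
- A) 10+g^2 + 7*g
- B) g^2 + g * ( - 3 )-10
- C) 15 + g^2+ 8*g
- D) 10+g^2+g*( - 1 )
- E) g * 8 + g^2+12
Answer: A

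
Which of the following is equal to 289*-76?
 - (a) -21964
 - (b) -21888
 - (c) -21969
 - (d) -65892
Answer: a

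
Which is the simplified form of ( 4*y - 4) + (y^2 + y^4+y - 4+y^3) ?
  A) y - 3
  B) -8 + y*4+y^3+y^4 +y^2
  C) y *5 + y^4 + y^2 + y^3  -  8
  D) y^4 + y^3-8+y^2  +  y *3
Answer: C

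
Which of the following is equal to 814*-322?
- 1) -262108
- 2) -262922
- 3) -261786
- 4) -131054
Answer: 1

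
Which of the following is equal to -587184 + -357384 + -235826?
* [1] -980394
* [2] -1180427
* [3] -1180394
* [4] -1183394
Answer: 3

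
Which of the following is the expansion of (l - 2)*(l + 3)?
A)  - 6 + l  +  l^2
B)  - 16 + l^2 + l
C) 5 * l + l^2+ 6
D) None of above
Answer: A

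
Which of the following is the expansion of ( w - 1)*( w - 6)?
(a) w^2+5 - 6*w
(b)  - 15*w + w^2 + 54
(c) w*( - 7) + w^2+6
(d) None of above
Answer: c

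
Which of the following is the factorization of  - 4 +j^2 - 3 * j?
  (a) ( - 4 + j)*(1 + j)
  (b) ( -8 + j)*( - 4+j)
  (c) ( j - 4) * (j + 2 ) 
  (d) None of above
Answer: a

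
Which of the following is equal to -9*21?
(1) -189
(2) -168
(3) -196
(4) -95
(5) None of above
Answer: 1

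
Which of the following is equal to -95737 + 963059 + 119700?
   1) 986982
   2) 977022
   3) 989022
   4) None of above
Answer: 4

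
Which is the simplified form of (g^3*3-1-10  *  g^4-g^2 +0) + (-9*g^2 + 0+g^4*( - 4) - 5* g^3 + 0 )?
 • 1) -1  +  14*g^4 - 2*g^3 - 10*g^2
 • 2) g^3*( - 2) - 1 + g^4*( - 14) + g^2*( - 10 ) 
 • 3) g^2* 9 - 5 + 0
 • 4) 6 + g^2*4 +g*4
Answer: 2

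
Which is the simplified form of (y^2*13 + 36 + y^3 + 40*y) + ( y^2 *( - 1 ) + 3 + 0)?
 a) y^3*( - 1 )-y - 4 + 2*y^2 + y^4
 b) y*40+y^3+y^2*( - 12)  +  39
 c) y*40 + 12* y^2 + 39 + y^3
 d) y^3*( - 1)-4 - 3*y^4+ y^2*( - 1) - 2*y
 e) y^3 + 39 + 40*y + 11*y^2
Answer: c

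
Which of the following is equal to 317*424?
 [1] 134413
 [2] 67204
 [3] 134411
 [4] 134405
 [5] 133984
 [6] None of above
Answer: 6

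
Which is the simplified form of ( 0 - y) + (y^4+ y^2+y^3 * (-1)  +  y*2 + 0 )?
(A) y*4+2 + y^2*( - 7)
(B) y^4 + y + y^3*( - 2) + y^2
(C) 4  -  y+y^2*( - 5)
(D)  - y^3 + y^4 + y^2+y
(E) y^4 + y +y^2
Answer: D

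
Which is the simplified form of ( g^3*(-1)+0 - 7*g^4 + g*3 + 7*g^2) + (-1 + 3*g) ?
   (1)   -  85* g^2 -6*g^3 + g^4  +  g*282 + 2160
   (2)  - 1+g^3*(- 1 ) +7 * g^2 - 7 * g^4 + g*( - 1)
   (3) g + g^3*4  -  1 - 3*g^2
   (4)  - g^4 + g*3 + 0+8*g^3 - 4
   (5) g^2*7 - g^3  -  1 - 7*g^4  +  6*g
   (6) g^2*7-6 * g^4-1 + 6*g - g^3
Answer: 5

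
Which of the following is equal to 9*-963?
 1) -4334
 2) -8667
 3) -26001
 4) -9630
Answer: 2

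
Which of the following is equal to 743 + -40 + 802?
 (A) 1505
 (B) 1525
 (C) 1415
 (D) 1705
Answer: A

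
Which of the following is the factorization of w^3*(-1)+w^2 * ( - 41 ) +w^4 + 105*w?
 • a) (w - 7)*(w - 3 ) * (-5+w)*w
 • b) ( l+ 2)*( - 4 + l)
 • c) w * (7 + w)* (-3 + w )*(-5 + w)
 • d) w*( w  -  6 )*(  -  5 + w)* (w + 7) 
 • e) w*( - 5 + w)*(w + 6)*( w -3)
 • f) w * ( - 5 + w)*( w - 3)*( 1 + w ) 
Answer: c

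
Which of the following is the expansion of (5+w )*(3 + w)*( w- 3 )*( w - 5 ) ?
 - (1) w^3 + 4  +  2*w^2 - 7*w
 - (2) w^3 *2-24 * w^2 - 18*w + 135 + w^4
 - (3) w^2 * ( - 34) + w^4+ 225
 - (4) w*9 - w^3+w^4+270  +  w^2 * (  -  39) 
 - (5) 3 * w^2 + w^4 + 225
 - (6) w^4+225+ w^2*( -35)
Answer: 3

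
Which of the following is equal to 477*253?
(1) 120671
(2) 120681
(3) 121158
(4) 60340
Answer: 2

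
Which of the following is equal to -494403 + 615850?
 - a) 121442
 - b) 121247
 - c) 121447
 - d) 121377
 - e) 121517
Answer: c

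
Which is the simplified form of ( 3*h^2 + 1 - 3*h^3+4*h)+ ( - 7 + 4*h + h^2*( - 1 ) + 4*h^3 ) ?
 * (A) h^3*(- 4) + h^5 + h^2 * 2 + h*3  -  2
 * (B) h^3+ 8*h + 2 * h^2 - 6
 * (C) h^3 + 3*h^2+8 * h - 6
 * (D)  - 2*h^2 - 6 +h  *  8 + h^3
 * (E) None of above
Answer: B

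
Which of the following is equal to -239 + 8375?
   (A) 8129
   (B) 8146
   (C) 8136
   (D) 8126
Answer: C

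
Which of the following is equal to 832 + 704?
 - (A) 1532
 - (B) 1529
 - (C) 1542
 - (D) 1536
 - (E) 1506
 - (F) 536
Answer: D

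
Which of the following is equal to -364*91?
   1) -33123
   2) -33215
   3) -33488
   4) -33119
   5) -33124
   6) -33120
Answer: 5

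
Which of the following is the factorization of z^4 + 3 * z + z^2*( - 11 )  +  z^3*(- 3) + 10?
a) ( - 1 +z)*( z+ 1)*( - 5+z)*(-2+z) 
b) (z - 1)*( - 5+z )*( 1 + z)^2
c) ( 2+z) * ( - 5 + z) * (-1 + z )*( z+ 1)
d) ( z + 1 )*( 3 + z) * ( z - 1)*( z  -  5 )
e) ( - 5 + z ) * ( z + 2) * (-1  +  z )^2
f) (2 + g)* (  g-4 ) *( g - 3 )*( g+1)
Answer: c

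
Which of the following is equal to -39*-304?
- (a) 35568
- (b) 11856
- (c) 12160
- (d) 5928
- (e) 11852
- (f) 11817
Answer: b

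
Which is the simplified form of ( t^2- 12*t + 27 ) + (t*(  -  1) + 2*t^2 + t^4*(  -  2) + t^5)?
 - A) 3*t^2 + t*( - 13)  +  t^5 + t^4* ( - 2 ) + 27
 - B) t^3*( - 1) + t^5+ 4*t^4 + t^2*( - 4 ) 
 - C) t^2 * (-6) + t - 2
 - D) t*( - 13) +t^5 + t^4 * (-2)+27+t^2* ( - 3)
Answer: A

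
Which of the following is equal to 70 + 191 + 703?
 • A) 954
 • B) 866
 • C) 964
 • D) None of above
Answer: C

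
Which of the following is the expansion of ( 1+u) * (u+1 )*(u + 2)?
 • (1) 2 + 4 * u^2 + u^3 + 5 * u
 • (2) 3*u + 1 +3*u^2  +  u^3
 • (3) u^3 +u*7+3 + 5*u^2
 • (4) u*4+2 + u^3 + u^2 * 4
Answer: 1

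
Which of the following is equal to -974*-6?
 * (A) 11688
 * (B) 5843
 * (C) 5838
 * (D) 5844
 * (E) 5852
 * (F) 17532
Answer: D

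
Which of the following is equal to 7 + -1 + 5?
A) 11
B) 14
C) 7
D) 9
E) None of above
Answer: A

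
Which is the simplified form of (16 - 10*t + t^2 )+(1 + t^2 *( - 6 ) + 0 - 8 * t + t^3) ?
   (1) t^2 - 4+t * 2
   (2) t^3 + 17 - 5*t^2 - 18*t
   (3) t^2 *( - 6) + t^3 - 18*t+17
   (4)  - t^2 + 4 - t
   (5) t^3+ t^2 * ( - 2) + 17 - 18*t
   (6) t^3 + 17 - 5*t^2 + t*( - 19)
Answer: 2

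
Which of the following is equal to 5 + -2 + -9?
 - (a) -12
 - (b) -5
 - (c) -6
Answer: c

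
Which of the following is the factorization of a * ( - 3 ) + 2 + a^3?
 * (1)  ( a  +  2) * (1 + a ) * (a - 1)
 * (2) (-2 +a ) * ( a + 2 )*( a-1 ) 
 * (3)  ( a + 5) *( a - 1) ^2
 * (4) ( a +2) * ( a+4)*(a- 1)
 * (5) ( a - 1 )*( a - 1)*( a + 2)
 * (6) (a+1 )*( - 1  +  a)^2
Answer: 5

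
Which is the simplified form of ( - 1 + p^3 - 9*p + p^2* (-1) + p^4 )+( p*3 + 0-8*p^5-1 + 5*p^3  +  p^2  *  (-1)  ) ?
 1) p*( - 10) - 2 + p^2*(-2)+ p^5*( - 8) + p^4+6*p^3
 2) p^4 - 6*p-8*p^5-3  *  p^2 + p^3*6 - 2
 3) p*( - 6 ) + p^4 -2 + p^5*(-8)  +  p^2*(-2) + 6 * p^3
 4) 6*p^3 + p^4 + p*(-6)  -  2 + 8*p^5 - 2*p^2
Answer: 3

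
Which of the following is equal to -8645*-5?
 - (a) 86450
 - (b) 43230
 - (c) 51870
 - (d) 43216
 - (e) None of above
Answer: e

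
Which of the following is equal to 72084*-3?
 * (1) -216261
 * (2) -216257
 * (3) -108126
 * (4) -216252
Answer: 4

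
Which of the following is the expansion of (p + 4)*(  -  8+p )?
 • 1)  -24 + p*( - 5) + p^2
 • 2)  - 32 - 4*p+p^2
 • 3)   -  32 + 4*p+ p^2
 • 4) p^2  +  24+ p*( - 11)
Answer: 2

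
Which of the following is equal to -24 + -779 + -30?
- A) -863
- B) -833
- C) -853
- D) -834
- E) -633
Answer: B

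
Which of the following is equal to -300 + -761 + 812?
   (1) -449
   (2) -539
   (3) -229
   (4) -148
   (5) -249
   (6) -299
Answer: 5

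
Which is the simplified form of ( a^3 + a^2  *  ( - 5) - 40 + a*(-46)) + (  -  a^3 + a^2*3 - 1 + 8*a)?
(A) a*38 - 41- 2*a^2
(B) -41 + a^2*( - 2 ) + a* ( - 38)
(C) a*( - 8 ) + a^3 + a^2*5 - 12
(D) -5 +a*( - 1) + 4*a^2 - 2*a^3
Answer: B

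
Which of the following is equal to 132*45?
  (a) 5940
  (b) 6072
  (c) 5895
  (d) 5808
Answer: a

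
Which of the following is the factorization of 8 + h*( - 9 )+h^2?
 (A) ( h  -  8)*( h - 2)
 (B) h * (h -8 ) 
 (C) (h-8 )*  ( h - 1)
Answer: C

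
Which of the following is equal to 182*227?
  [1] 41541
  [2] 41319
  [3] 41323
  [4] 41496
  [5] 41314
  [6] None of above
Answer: 5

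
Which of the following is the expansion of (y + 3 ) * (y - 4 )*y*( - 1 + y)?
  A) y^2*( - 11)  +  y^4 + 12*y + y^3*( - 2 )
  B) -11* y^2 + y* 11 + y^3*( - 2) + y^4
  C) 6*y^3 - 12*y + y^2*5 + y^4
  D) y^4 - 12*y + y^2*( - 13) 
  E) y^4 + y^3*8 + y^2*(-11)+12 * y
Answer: A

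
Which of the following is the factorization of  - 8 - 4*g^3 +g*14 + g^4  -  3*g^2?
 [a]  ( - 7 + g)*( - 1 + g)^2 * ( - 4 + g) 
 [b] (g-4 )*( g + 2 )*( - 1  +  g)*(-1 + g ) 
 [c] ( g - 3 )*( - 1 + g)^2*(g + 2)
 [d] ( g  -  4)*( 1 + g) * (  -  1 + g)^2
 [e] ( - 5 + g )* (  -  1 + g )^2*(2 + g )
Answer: b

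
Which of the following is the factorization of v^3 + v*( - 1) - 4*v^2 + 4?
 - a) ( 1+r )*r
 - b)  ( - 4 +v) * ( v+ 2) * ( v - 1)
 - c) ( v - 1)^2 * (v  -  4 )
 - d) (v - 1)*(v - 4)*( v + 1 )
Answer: d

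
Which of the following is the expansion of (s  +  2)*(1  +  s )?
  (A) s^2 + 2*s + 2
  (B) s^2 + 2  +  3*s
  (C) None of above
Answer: B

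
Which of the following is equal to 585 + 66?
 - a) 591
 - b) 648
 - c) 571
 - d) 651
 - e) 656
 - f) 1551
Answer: d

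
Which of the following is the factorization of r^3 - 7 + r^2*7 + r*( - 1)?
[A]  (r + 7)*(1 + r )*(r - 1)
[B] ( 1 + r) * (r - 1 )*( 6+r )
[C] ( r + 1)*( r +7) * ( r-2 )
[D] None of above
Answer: A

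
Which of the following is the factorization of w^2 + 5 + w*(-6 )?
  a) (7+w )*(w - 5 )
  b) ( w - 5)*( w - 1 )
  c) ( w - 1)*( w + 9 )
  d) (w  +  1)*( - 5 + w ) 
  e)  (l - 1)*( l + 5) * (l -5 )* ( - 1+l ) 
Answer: b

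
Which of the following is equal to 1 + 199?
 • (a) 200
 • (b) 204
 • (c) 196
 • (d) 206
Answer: a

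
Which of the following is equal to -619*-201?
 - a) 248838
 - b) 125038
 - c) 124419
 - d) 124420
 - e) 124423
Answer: c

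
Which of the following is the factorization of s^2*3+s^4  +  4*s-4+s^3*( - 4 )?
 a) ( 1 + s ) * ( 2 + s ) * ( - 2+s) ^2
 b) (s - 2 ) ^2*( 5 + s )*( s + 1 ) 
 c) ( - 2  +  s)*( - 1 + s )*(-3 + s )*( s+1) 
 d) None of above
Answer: d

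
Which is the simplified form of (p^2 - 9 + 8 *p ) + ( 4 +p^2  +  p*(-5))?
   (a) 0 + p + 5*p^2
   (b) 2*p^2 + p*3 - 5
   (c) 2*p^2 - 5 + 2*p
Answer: b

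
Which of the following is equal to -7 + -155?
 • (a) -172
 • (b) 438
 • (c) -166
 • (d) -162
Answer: d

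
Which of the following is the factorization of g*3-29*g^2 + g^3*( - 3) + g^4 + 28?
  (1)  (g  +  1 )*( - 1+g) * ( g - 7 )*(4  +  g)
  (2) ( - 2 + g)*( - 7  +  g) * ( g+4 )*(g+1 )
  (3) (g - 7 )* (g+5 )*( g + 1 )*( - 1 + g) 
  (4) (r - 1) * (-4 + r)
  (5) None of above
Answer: 1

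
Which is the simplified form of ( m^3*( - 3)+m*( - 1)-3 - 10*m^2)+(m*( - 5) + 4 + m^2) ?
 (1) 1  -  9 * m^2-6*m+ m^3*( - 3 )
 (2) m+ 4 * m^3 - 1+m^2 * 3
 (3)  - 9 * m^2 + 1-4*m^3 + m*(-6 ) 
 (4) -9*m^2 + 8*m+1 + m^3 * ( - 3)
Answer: 1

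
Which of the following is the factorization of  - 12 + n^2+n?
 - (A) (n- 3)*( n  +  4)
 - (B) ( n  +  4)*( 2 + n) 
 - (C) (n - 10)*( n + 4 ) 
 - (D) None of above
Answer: A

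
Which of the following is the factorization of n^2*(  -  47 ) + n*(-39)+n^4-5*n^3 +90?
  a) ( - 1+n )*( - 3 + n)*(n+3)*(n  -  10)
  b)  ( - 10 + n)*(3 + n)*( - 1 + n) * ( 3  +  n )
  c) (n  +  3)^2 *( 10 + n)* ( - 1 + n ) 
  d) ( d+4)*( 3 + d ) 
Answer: b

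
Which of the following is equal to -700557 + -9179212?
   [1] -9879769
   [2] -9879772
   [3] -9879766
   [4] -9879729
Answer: 1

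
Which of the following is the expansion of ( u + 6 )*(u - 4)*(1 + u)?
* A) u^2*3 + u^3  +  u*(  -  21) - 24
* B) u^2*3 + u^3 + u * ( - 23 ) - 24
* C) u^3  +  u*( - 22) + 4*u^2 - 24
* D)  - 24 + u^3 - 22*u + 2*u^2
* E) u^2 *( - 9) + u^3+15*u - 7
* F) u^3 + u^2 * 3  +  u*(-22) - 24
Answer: F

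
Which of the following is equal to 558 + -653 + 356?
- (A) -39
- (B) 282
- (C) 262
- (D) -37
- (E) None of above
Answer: E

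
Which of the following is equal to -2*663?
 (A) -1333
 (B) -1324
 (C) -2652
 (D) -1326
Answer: D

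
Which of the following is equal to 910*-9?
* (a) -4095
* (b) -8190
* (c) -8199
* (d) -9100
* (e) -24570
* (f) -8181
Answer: b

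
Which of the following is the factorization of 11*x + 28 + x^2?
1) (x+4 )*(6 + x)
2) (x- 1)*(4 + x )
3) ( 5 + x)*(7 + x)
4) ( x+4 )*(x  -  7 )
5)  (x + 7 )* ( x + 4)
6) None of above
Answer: 5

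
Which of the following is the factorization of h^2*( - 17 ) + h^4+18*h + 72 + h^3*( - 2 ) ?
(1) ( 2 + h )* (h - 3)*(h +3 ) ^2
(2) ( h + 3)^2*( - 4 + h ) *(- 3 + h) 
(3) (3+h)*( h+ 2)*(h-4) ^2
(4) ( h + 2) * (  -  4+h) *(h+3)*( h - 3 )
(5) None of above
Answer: 4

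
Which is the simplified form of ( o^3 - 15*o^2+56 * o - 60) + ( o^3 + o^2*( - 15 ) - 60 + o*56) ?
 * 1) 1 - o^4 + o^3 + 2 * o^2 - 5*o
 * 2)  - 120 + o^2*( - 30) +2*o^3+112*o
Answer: 2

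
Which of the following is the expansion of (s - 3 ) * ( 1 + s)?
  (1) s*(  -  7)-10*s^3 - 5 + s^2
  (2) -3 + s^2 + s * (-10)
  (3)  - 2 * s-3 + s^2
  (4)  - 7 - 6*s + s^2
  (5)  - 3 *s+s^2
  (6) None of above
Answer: 3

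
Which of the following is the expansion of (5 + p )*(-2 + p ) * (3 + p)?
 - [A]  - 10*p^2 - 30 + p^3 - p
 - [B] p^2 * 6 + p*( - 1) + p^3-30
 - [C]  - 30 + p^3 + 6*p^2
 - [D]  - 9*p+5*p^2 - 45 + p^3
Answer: B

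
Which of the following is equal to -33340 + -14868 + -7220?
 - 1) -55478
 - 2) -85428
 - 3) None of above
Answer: 3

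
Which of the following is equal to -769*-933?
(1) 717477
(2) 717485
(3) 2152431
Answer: 1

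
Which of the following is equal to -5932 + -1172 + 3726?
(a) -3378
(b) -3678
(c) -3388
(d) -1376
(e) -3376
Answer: a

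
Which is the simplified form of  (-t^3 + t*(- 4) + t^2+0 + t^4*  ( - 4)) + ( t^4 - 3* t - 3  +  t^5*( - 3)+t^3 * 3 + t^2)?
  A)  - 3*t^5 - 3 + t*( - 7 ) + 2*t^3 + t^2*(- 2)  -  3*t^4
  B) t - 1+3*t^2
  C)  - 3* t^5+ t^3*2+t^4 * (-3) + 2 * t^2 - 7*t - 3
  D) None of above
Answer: C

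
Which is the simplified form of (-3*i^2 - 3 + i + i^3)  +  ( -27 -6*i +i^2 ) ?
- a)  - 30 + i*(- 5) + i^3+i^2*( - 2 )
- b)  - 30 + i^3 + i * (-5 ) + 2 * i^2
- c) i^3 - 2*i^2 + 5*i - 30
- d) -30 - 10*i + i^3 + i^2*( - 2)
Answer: a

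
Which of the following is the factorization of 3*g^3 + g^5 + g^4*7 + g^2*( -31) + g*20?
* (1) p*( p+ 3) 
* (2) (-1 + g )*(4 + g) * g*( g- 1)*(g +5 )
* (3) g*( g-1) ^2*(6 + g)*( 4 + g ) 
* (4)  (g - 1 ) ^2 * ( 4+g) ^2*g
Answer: 2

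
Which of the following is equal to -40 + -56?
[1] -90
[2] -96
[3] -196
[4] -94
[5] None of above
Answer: 2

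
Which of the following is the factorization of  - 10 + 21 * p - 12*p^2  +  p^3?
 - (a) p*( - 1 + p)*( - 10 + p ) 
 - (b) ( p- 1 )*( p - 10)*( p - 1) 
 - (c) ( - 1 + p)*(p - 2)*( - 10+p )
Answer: b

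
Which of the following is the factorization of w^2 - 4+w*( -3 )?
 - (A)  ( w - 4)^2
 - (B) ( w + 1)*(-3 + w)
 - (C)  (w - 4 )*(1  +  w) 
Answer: C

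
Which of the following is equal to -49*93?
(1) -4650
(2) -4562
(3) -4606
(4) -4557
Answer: 4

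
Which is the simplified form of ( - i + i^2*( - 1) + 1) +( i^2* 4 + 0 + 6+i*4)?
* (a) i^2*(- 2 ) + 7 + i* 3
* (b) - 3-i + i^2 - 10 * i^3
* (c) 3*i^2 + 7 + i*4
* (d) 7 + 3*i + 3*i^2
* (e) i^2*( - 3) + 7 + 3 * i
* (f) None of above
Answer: d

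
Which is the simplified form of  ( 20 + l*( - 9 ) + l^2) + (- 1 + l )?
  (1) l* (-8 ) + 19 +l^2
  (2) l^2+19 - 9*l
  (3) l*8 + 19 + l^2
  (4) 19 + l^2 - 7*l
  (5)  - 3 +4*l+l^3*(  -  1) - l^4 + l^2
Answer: 1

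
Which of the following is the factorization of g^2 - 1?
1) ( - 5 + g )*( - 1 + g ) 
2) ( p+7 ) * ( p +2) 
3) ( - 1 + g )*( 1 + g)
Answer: 3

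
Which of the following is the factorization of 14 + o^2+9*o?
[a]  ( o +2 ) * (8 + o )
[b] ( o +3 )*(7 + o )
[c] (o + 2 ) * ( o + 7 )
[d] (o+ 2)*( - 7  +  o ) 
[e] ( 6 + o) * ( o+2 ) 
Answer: c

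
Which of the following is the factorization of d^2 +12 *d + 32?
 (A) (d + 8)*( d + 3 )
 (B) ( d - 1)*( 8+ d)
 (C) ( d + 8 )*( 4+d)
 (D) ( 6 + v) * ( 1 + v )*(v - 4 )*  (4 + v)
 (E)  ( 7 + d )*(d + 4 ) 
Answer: C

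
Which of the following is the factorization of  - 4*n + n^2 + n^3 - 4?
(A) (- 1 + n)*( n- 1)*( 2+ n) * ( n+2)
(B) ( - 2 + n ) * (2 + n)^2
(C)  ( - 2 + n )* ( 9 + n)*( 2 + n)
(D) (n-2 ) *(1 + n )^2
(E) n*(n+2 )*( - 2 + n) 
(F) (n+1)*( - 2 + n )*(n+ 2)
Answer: F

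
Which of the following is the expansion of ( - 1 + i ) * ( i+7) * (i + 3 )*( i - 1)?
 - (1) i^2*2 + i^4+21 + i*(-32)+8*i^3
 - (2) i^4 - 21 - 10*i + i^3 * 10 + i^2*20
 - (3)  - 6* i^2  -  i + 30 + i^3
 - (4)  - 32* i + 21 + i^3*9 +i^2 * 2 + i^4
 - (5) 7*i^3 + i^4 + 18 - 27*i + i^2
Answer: 1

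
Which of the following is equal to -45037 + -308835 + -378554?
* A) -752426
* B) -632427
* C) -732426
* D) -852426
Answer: C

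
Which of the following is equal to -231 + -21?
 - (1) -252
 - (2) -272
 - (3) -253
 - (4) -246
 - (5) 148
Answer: 1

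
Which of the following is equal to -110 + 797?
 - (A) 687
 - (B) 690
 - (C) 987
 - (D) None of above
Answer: A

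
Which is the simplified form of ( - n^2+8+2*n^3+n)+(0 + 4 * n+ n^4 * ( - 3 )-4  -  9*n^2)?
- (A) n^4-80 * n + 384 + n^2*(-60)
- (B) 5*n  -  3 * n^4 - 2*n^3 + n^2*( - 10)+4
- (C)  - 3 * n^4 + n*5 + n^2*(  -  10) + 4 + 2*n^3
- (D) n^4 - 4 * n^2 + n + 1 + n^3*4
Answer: C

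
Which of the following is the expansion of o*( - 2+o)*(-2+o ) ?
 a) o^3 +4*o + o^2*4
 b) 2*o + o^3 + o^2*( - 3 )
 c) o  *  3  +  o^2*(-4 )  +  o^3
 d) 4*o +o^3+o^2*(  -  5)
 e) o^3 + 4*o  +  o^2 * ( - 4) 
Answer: e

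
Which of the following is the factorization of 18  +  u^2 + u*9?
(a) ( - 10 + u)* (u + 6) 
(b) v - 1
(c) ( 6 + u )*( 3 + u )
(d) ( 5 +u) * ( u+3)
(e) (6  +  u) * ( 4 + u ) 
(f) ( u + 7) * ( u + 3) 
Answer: c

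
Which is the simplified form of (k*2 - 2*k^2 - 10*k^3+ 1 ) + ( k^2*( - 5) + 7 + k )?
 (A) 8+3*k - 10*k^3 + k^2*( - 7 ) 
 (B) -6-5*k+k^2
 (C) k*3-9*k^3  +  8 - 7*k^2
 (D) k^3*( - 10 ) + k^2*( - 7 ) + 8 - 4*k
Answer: A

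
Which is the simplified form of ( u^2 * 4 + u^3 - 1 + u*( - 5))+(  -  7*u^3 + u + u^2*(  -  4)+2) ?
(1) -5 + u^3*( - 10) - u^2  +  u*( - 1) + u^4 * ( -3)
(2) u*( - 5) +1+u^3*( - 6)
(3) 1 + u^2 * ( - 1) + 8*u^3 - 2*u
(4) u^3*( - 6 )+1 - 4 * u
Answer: 4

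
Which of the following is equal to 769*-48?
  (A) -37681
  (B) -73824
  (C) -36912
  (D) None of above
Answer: C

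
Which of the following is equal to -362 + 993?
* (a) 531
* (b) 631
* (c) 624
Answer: b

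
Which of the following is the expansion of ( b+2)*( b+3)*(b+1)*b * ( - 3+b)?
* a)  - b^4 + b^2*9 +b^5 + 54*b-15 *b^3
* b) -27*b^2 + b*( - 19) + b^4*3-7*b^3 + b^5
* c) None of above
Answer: c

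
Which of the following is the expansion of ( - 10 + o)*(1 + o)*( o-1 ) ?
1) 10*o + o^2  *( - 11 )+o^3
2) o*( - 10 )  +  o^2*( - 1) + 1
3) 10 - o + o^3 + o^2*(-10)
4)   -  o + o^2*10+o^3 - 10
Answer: 3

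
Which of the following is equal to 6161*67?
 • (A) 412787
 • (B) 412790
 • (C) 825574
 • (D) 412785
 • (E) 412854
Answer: A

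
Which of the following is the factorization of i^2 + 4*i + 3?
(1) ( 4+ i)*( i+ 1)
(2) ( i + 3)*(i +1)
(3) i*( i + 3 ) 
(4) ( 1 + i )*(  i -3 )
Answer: 2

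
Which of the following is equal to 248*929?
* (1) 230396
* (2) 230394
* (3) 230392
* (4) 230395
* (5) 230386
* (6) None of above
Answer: 3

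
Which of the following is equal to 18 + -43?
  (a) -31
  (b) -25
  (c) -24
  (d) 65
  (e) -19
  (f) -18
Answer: b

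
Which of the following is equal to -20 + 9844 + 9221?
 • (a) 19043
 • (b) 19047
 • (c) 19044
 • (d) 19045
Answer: d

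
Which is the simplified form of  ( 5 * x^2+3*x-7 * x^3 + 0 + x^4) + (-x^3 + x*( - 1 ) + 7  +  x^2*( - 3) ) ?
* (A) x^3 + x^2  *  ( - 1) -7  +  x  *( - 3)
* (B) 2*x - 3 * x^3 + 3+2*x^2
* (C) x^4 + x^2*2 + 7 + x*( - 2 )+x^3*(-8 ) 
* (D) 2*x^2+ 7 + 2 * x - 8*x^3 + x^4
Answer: D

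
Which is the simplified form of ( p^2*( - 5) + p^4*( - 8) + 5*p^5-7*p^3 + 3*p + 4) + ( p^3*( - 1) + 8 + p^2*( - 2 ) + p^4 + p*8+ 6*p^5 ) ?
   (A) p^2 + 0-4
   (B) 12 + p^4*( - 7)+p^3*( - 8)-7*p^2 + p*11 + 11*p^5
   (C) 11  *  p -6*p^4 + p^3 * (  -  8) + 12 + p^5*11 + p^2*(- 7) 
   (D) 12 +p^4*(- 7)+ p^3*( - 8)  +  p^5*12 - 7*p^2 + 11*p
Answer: B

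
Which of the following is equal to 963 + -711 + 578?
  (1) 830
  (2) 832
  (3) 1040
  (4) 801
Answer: 1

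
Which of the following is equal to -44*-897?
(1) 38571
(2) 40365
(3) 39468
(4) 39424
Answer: 3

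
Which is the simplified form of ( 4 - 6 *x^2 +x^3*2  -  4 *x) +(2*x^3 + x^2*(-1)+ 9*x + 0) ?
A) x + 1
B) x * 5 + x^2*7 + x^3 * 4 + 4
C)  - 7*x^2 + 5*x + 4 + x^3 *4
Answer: C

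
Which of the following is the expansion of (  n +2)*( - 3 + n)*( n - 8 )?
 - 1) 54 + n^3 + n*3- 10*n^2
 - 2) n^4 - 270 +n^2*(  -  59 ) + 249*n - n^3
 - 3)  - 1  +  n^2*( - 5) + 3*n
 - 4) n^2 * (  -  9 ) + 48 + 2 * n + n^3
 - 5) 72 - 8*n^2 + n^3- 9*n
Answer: 4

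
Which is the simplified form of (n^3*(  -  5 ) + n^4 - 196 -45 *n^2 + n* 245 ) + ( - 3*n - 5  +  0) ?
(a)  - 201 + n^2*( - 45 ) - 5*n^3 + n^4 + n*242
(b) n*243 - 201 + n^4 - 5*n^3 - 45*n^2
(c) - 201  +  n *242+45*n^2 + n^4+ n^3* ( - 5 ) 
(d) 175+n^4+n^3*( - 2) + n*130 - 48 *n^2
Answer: a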